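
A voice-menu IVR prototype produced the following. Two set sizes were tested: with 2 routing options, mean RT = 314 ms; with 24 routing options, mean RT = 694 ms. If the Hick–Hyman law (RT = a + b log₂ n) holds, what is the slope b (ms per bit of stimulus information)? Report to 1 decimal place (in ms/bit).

b = (RT₂ − RT₁)/(log₂ n₂ − log₂ n₁) = (694 − 314)/(4.5850 − 1) = 105.998 ms/bit.

106.0 ms/bit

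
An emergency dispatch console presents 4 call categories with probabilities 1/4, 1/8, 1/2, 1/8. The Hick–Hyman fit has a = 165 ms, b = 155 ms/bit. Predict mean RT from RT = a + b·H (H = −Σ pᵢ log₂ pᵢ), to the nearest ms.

436 ms

H = −Σ pᵢ log₂ pᵢ = 0.25·2 + 0.125·3 + 0.5·1 + 0.125·3 = 1.750 bits.
RT = 165 + 155 × 1.750 = 436.25 ms.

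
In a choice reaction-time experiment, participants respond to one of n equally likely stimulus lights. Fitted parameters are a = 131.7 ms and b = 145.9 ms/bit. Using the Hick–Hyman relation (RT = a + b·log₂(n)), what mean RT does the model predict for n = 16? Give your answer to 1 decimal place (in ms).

log₂(16) = 4 bits, so RT = 131.7 + 145.9 × 4 ≈ 715.300 ms.

715.3 ms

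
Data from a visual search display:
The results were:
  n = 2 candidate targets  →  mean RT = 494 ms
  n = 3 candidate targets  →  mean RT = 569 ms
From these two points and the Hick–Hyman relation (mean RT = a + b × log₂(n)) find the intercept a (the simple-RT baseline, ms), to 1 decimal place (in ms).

b = (RT₂ − RT₁)/(log₂ n₂ − log₂ n₁) = (569 − 494)/(1.5850 − 1) = 128.213 ms/bit.
Intercept: a = 494 − 128.213·log₂(2) = 365.787 ms.

365.8 ms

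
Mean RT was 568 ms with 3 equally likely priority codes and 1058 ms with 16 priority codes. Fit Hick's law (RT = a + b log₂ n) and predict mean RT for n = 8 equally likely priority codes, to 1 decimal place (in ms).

855.1 ms

With log₂ n on the abscissa the relation is linear; from the two conditions:
  b = (1058 − 568) / (log₂ 16 − log₂ 3) = 490 / (4 − 1.5850) = 202.895 ms/bit
  a = 568 − 202.895 × 1.5850 = 246.418 ms
Then RT(8) = 246.418 + 202.895 × log₂ 8 = 246.418 + 202.895 × 3 ≈ 855.105 ms.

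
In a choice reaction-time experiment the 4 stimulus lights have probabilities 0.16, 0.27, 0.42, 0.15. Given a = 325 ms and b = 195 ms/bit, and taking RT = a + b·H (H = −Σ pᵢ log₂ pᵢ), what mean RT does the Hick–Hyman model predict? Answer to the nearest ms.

H = 0.16·log₂(1/0.16) + 0.27·log₂(1/0.27) + 0.42·log₂(1/0.42) + 0.15·log₂(1/0.15) = 1.8692 bits.
RT = 325 + 195 × 1.8692 = 689.50 ms.

689 ms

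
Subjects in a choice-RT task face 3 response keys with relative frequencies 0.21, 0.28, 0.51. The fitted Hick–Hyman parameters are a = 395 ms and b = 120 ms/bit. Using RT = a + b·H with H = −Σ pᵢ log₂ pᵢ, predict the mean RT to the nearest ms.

573 ms

H = 0.21·log₂(1/0.21) + 0.28·log₂(1/0.28) + 0.51·log₂(1/0.51) = 1.4825 bits.
RT = 395 + 120 × 1.4825 = 572.90 ms.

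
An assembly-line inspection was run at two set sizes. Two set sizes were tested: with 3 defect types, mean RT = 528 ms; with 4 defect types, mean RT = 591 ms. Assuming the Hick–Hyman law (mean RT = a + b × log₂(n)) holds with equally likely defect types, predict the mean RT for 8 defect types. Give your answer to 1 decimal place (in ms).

With log₂ n on the abscissa the relation is linear; from the two conditions:
  b = (591 − 528) / (log₂ 4 − log₂ 3) = 63 / (2 − 1.5850) = 151.794 ms/bit
  a = 528 − 151.794 × 1.5850 = 287.413 ms
Then RT(8) = 287.413 + 151.794 × log₂ 8 = 287.413 + 151.794 × 3 ≈ 742.794 ms.

742.8 ms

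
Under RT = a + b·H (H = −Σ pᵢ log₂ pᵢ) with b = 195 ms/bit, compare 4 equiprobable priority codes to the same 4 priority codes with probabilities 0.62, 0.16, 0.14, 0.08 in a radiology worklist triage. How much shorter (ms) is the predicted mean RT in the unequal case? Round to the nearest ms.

The RT saving is b·ΔH. Equiprobable H₀ = log₂(4) = 2.0000 bits; with the given probabilities H = 1.5392 bits.
b·(H₀ − H) = 195 × (2.0000 − 1.5392) = 89.85 ms.

90 ms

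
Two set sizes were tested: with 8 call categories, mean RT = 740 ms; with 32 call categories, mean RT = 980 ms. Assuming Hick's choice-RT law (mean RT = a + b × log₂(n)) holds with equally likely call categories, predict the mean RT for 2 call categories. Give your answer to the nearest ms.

500 ms

With log₂ n on the abscissa the relation is linear; from the two conditions:
  b = (980 − 740) / (log₂ 32 − log₂ 8) = 240 / (5 − 3) = 120 ms/bit
  a = 740 − 120 × 3 = 380 ms
Then RT(2) = 380 + 120 × log₂ 2 = 380 + 120 × 1 ≈ 500.000 ms.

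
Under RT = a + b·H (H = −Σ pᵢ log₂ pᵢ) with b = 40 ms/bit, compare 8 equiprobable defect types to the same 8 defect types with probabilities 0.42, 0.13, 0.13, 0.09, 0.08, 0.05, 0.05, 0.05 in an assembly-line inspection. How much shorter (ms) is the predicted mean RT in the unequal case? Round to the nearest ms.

Equiprobable entropy H₀ = log₂ 8 = 3.0000 bits.
Skewed entropy H = −Σ pᵢ log₂ pᵢ = 2.5434 bits.
ΔRT = b·(H₀ − H) = 40 × 0.4566 = 18.26 ms.

18 ms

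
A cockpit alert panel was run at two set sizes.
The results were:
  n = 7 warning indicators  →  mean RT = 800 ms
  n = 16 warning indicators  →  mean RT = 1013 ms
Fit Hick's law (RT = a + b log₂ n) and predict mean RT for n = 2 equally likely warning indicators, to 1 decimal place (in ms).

477.2 ms

Solve the two-equation system in a and b:
  b = (1013 − 800) / (log₂ 16 − log₂ 7) = 213 / (4 − 2.8074) = 178.595 ms/bit
  a = 800 − 178.595 × 2.8074 = 298.622 ms
Then RT(2) = 298.622 + 178.595 × log₂ 2 = 298.622 + 178.595 × 1 ≈ 477.216 ms.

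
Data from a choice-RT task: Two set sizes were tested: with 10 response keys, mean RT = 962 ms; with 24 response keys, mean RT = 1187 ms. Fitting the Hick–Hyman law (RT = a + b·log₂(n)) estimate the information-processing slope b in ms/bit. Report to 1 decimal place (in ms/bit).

178.1 ms/bit

Slope: b = (1187 − 962) / (log₂ 24 − log₂ 10) = 225/1.2630 = 178.142 ms/bit.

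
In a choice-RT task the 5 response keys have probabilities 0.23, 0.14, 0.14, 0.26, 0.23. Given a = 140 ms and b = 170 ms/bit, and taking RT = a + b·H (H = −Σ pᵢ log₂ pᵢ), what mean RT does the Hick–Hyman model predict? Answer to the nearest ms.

Entropy contributions −pᵢ log₂ pᵢ: 0.4877, 0.3971, 0.3971, 0.5053, 0.4877; sum H = 2.2748 bits.
RT = a + bH = 140 + 170·2.2748 = 526.72 ms.

527 ms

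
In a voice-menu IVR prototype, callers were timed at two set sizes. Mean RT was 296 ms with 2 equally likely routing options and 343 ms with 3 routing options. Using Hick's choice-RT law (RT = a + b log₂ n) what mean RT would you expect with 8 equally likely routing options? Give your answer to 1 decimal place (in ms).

Fit slope and intercept:
  b = (343 − 296) / (log₂ 3 − log₂ 2) = 47 / (1.5850 − 1) = 80.347 ms/bit
  a = 296 − 80.347 × 1 = 215.653 ms
Then RT(8) = 215.653 + 80.347 × log₂ 8 = 215.653 + 80.347 × 3 ≈ 456.694 ms.

456.7 ms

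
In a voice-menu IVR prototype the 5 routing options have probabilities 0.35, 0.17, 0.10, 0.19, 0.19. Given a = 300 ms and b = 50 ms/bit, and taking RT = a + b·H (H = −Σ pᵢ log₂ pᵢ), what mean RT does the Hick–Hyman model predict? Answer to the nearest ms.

Entropy contributions −pᵢ log₂ pᵢ: 0.5301, 0.4346, 0.3322, 0.4552, 0.4552; sum H = 2.2073 bits.
RT = a + bH = 300 + 50·2.2073 = 410.37 ms.

410 ms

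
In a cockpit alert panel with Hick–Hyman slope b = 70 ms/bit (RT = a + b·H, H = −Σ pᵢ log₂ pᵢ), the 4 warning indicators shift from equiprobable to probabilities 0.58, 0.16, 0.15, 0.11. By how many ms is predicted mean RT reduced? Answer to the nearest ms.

The RT saving is b·ΔH. Equiprobable H₀ = log₂(4) = 2.0000 bits; with the given probabilities H = 1.6397 bits.
b·(H₀ − H) = 70 × (2.0000 − 1.6397) = 25.22 ms.

25 ms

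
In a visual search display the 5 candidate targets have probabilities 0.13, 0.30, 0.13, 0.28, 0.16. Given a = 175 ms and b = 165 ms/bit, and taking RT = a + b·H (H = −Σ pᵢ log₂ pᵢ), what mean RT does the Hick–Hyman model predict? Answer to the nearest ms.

Entropy contributions −pᵢ log₂ pᵢ: 0.3826, 0.5211, 0.3826, 0.5142, 0.4230; sum H = 2.2236 bits.
RT = a + bH = 175 + 165·2.2236 = 541.90 ms.

542 ms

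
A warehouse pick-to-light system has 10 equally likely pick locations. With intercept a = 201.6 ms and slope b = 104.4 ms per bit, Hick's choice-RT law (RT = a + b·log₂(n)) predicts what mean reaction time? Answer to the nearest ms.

548 ms

log₂(10) = 3.3219 bits, so RT = 201.6 + 104.4 × 3.3219 ≈ 548.409 ms.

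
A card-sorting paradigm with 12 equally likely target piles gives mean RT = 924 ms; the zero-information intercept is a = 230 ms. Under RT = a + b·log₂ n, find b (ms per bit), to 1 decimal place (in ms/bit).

193.6 ms/bit

12 alternatives carry log₂ 12 = 3.5850 bits; the choice cost is 924 − 230 = 694 ms, so b = 694/3.5850 = 193.586 ms/bit.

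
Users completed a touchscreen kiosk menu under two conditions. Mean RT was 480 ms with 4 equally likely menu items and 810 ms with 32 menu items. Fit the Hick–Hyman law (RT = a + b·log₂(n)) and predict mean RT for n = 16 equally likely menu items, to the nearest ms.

With log₂ n on the abscissa the relation is linear; from the two conditions:
  b = (810 − 480) / (log₂ 32 − log₂ 4) = 330 / (5 − 2) = 110 ms/bit
  a = 480 − 110 × 2 = 260 ms
Then RT(16) = 260 + 110 × log₂ 16 = 260 + 110 × 4 ≈ 700.000 ms.

700 ms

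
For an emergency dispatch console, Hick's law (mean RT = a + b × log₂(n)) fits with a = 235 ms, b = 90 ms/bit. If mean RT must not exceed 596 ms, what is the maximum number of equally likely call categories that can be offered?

16

Set 235 + 90·log₂ n ≤ 596 → log₂ n ≤ (596 − 235)/90 = 4.0111.
So n ≤ 2^4.0111 = 16.124; the largest integer n is 16.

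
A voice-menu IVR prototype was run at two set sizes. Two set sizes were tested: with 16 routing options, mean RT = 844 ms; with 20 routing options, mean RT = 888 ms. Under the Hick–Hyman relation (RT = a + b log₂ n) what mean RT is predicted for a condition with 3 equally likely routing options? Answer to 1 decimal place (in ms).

513.9 ms

Fit slope and intercept:
  b = (888 − 844) / (log₂ 20 − log₂ 16) = 44 / (4.3219 − 4) = 136.676 ms/bit
  a = 844 − 136.676 × 4 = 297.294 ms
Then RT(3) = 297.294 + 136.676 × log₂ 3 = 297.294 + 136.676 × 1.5850 ≈ 513.921 ms.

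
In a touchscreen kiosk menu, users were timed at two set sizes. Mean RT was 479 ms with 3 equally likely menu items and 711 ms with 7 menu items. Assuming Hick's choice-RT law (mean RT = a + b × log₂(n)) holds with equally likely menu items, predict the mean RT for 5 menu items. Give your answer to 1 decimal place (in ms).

Fit slope and intercept:
  b = (711 − 479) / (log₂ 7 − log₂ 3) = 232 / (2.8074 − 1.5850) = 189.792 ms/bit
  a = 479 − 189.792 × 1.5850 = 178.187 ms
Then RT(5) = 178.187 + 189.792 × log₂ 5 = 178.187 + 189.792 × 2.3219 ≈ 618.870 ms.

618.9 ms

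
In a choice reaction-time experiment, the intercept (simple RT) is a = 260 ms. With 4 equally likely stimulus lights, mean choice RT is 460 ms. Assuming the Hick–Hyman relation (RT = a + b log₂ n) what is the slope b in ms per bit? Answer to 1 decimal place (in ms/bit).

100.0 ms/bit

b = (460 − 260) / log₂(4) = 200 / 2 = 100.000 ms/bit.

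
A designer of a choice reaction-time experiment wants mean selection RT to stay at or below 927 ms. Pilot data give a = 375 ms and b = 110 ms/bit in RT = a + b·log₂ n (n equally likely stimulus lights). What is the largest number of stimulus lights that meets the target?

32

Set 375 + 110·log₂ n ≤ 927 → log₂ n ≤ (927 − 375)/110 = 5.0182.
So n ≤ 2^5.0182 = 32.406; the largest integer n is 32.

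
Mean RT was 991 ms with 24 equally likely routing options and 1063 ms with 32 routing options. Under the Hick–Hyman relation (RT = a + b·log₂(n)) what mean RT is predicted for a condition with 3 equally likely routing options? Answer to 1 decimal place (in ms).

470.6 ms

With log₂ n on the abscissa the relation is linear; from the two conditions:
  b = (1063 − 991) / (log₂ 32 − log₂ 24) = 72 / (5 − 4.5850) = 173.478 ms/bit
  a = 991 − 173.478 × 4.5850 = 195.608 ms
Then RT(3) = 195.608 + 173.478 × log₂ 3 = 195.608 + 173.478 × 1.5850 ≈ 470.565 ms.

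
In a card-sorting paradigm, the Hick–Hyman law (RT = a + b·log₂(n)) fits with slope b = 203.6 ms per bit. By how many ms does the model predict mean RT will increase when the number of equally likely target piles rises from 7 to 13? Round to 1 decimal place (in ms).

181.8 ms

Only the slope matters, since a is common to both: ΔRT = b·log₂(n₂/n₁).
log₂(13) − log₂(7) = 3.7004 − 2.8074 = 0.8931.
ΔRT = 203.6 × 0.8931 = 181.832 ms.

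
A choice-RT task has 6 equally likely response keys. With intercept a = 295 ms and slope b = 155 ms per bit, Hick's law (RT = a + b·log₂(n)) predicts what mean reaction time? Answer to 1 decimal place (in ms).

695.7 ms

log₂(6) = 2.5850 bits, so RT = 295 + 155 × 2.5850 ≈ 695.669 ms.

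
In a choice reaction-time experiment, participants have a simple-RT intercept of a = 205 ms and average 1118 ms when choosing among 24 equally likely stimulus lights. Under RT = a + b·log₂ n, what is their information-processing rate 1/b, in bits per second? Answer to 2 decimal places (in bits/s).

5.02 bits/s

b = (1118 − 205)/log₂ 24 = 913/4.5850 = 199.129 ms per bit = 0.19913 s/bit; the reciprocal is 5.022 bits/s.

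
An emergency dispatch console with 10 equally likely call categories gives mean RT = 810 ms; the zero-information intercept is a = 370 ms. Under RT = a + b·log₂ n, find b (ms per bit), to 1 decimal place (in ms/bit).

b = (810 − 370) / log₂(10) = 440 / 3.3219 = 132.453 ms/bit.

132.5 ms/bit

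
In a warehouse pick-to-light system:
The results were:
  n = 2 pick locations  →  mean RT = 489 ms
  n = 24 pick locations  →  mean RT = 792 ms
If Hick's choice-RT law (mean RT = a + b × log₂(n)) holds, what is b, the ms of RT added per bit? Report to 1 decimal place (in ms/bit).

The slope on a log₂ axis is (792 − 489) / (4.5850 − 1) = 84.520 ms/bit.

84.5 ms/bit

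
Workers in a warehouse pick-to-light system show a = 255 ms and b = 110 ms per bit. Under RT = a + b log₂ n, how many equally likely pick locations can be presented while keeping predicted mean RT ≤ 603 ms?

110·log₂ n ≤ 603 − 255 = 348, giving log₂ n ≤ 3.1636 and n ≤ 8.961. The largest whole number is 8.

8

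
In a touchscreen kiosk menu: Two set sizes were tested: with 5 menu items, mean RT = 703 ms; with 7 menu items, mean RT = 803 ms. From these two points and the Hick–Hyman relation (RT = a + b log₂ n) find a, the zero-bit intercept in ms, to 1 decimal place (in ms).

224.7 ms

Slope: b = (803 − 703) / (log₂ 7 − log₂ 5) = 100/0.4854 = 206.004 ms/bit.
Intercept: a = 703 − 206.004·log₂(5) = 224.673 ms.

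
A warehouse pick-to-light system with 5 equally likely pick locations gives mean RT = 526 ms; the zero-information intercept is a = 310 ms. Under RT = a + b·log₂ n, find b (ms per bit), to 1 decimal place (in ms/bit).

93.0 ms/bit

b = (526 − 310) / log₂(5) = 216 / 2.3219 = 93.026 ms/bit.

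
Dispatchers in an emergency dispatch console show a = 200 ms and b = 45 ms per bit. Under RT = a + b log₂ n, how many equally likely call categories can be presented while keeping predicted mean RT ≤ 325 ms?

6

Information budget: (325 − 200)/45 = 2.7778 bits, so n ≤ 2^2.7778 = 6.858 → at most 6.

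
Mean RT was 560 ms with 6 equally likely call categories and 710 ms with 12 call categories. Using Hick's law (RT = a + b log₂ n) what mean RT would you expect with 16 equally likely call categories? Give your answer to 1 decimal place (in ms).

Solve the two-equation system in a and b:
  b = (710 − 560) / (log₂ 12 − log₂ 6) = 150 / (3.5850 − 2.5850) = 150.000 ms/bit
  a = 560 − 150.000 × 2.5850 = 172.256 ms
Then RT(16) = 172.256 + 150.000 × log₂ 16 = 172.256 + 150.000 × 4 ≈ 772.256 ms.

772.3 ms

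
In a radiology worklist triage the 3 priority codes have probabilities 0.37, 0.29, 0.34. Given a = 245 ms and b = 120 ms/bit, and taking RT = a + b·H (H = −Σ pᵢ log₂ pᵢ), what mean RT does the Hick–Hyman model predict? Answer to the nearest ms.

434 ms

H = 0.37·log₂(1/0.37) + 0.29·log₂(1/0.29) + 0.34·log₂(1/0.34) = 1.5778 bits.
RT = 245 + 120 × 1.5778 = 434.34 ms.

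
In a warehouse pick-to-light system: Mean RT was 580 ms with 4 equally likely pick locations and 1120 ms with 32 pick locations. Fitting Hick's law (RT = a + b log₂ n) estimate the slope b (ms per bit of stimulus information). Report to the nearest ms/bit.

Slope: b = (1120 − 580) / (log₂ 32 − log₂ 4) = 540/3.0000 = 180 ms/bit.

180 ms/bit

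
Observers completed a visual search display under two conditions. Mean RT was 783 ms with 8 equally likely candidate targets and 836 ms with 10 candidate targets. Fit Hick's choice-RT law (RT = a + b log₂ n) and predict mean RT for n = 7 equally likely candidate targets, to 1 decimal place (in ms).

With log₂ n on the abscissa the relation is linear; from the two conditions:
  b = (836 − 783) / (log₂ 10 − log₂ 8) = 53 / (3.3219 − 3) = 164.633 ms/bit
  a = 783 − 164.633 × 3 = 289.101 ms
Then RT(7) = 289.101 + 164.633 × log₂ 7 = 289.101 + 164.633 × 2.8074 ≈ 751.284 ms.

751.3 ms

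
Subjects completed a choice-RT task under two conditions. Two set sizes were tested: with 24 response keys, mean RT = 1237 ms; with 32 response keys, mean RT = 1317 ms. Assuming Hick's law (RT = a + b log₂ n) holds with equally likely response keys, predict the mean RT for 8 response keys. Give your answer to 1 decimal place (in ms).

Solve the two-equation system in a and b:
  b = (1317 − 1237) / (log₂ 32 − log₂ 24) = 80 / (5 − 4.5850) = 192.754 ms/bit
  a = 1237 − 192.754 × 4.5850 = 353.232 ms
Then RT(8) = 353.232 + 192.754 × log₂ 8 = 353.232 + 192.754 × 3 ≈ 931.493 ms.

931.5 ms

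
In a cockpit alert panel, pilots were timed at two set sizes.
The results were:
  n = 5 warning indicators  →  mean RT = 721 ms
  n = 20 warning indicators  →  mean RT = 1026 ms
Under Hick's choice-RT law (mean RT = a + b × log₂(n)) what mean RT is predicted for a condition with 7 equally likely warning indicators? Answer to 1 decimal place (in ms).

795.0 ms

Fit slope and intercept:
  b = (1026 − 721) / (log₂ 20 − log₂ 5) = 305 / (4.3219 − 2.3219) = 152.500 ms/bit
  a = 721 − 152.500 × 2.3219 = 366.906 ms
Then RT(7) = 366.906 + 152.500 × log₂ 7 = 366.906 + 152.500 × 2.8074 ≈ 795.028 ms.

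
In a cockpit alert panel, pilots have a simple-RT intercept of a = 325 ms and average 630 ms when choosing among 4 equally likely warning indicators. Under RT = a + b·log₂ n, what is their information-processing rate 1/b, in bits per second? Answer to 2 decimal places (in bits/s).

b = (630 − 325)/log₂ 4 = 305/2 = 152.500 ms per bit = 0.15250 s/bit; the reciprocal is 6.557 bits/s.

6.56 bits/s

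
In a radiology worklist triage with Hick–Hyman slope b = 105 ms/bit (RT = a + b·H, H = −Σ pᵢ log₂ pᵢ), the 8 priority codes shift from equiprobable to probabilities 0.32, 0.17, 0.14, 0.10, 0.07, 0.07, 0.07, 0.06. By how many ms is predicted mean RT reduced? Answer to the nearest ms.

27 ms

Equiprobable entropy H₀ = log₂ 8 = 3.0000 bits.
Skewed entropy H = −Σ pᵢ log₂ pᵢ = 2.7391 bits.
ΔRT = b·(H₀ − H) = 105 × 0.2609 = 27.39 ms.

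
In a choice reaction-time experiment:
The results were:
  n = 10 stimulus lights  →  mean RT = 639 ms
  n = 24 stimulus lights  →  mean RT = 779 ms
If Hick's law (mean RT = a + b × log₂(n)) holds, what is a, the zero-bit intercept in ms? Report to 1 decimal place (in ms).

b = (RT₂ − RT₁)/(log₂ n₂ − log₂ n₁) = (779 − 639)/(4.5850 − 3.3219) = 110.844 ms/bit.
a = RT₁ − b·log₂ n₁ = 639 − 110.844 × 3.3219 = 270.784 ms.

270.8 ms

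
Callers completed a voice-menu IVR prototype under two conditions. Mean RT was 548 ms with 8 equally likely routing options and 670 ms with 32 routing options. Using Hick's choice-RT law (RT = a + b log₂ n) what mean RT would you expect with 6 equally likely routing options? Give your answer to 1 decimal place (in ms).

Fit slope and intercept:
  b = (670 − 548) / (log₂ 32 − log₂ 8) = 122 / (5 − 3) = 61.000 ms/bit
  a = 548 − 61.000 × 3 = 365.000 ms
Then RT(6) = 365.000 + 61.000 × log₂ 6 = 365.000 + 61.000 × 2.5850 ≈ 522.683 ms.

522.7 ms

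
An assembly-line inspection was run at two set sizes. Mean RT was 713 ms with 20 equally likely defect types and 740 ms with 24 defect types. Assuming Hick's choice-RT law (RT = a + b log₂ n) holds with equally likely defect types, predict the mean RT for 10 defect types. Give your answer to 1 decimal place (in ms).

610.4 ms

RT is linear in log₂ n, so two points fix the line:
  b = (740 − 713) / (log₂ 24 − log₂ 20) = 27 / (4.5850 − 4.3219) = 102.648 ms/bit
  a = 713 − 102.648 × 4.3219 = 269.362 ms
Then RT(10) = 269.362 + 102.648 × log₂ 10 = 269.362 + 102.648 × 3.3219 ≈ 610.352 ms.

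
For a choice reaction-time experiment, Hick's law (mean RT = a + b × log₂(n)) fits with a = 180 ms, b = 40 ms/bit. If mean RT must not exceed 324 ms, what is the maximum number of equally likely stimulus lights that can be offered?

12

Information budget: (324 − 180)/40 = 3.6000 bits, so n ≤ 2^3.6000 = 12.126 → at most 12.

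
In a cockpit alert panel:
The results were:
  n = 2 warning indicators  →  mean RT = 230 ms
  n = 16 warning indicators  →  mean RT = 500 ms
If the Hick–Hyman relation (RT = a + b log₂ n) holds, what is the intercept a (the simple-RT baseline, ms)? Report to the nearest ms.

The slope on a log₂ axis is (500 − 230) / (4 − 1) = 90 ms/bit.
a = RT₁ − b·log₂ n₁ = 230 − 90 × 1 = 140.000 ms.

140 ms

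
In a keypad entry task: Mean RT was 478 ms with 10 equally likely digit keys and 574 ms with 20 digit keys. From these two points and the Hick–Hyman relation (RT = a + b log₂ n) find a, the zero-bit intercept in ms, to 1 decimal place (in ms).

Slope: b = (574 − 478) / (log₂ 20 − log₂ 10) = 96/1.0000 = 96.000 ms/bit.
Intercept: a = 478 − 96.000·log₂(10) = 159.095 ms.

159.1 ms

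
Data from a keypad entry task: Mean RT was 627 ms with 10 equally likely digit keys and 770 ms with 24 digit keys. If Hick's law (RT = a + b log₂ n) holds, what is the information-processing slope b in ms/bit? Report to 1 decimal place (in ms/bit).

113.2 ms/bit

b = (RT₂ − RT₁)/(log₂ n₂ − log₂ n₁) = (770 − 627)/(4.5850 − 3.3219) = 113.219 ms/bit.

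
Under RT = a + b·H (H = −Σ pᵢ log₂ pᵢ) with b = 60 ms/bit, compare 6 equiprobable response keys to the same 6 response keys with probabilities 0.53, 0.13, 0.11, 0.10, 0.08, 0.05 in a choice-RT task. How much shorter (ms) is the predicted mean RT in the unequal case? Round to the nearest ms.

The RT saving is b·ΔH. Equiprobable H₀ = log₂(6) = 2.5850 bits; with the given probabilities H = 2.0582 bits.
b·(H₀ − H) = 60 × (2.5850 − 2.0582) = 31.61 ms.

32 ms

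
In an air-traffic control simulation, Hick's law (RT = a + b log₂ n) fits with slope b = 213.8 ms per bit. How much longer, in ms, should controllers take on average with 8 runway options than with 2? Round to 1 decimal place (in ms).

ΔRT = (a + b log₂ n₂) − (a + b log₂ n₁) = b·(log₂ n₂ − log₂ n₁).
log₂(8) − log₂(2) = log₂(8/2) = log₂(4) = 2.
ΔRT = 213.8 × 2.0000 = 427.600 ms.

427.6 ms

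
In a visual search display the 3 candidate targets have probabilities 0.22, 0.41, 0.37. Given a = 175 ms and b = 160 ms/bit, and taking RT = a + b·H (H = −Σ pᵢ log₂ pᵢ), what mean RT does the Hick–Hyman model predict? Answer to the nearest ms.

H = 0.22·log₂(1/0.22) + 0.41·log₂(1/0.41) + 0.37·log₂(1/0.37) = 1.5387 bits.
RT = 175 + 160 × 1.5387 = 421.19 ms.

421 ms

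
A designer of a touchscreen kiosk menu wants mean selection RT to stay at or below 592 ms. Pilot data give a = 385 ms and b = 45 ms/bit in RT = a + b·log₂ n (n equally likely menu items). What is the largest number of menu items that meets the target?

Set 385 + 45·log₂ n ≤ 592 → log₂ n ≤ (592 − 385)/45 = 4.6000.
So n ≤ 2^4.6000 = 24.251; the largest integer n is 24.

24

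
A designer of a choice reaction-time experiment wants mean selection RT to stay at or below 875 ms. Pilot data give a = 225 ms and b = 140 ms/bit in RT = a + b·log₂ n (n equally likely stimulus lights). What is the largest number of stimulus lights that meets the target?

24

Set 225 + 140·log₂ n ≤ 875 → log₂ n ≤ (875 − 225)/140 = 4.6429.
So n ≤ 2^4.6429 = 24.983; the largest integer n is 24.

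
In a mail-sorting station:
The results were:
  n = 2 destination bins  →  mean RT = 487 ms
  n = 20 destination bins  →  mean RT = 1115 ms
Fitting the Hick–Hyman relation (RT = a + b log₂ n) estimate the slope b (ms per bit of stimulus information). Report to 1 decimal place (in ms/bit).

189.0 ms/bit

The slope on a log₂ axis is (1115 − 487) / (4.3219 − 1) = 189.047 ms/bit.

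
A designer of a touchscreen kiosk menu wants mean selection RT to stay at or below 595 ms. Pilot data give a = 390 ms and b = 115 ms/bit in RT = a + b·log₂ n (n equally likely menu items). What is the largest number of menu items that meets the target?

3

115·log₂ n ≤ 595 − 390 = 205, giving log₂ n ≤ 1.7826 and n ≤ 3.440. The largest whole number is 3.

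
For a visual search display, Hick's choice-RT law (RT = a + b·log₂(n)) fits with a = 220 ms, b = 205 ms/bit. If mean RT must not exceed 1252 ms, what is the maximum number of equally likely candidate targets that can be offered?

32

Information budget: (1252 − 220)/205 = 5.0341 bits, so n ≤ 2^5.0341 = 32.766 → at most 32.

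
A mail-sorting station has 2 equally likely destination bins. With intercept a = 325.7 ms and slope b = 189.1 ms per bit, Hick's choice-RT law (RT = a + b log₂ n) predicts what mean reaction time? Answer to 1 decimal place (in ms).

514.8 ms

log₂(2) = 1 bits, so RT = 325.7 + 189.1 × 1 ≈ 514.800 ms.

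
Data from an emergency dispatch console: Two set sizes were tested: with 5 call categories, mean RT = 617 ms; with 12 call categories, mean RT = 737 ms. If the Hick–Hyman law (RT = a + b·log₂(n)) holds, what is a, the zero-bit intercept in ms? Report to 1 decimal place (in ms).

b = (RT₂ − RT₁)/(log₂ n₂ − log₂ n₁) = (737 − 617)/(3.5850 − 2.3219) = 95.009 ms/bit.
Intercept: a = 617 − 95.009·log₂(5) = 396.395 ms.

396.4 ms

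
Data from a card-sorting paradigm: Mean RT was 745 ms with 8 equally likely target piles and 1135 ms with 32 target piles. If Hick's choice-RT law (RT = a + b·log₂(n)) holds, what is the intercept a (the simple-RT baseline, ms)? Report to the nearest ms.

b = (RT₂ − RT₁)/(log₂ n₂ − log₂ n₁) = (1135 − 745)/(5 − 3) = 195 ms/bit.
a = RT₁ − b·log₂ n₁ = 745 − 195 × 3 = 160.000 ms.

160 ms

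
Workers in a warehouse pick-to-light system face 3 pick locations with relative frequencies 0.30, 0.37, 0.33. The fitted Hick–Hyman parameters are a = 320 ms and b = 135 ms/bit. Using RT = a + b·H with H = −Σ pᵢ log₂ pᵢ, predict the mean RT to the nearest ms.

H = 0.30·log₂(1/0.30) + 0.37·log₂(1/0.37) + 0.33·log₂(1/0.33) = 1.5796 bits.
RT = 320 + 135 × 1.5796 = 533.25 ms.

533 ms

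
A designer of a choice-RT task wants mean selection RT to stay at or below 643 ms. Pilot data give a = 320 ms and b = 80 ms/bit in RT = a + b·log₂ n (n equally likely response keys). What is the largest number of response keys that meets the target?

16

80·log₂ n ≤ 643 − 320 = 323, giving log₂ n ≤ 4.0375 and n ≤ 16.421. The largest whole number is 16.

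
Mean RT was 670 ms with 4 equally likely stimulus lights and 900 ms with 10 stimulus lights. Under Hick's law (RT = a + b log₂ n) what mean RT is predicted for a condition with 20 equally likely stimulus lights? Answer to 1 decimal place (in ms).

Solve the two-equation system in a and b:
  b = (900 − 670) / (log₂ 10 − log₂ 4) = 230 / (3.3219 − 2) = 173.988 ms/bit
  a = 670 − 173.988 × 2 = 322.023 ms
Then RT(20) = 322.023 + 173.988 × log₂ 20 = 322.023 + 173.988 × 4.3219 ≈ 1073.988 ms.

1074.0 ms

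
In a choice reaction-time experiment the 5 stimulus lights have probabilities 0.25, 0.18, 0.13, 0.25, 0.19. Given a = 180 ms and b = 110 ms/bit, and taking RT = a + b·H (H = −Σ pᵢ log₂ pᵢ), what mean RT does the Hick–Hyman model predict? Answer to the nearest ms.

Entropy contributions −pᵢ log₂ pᵢ: 0.5000, 0.4453, 0.3826, 0.5000, 0.4552; sum H = 2.2832 bits.
RT = a + bH = 180 + 110·2.2832 = 431.15 ms.

431 ms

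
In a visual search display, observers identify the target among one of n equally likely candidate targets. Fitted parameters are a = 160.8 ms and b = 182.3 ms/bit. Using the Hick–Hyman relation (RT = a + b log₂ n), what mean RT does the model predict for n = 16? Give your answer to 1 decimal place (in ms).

890.0 ms

log₂(16) = 4 bits, so RT = 160.8 + 182.3 × 4 ≈ 890.000 ms.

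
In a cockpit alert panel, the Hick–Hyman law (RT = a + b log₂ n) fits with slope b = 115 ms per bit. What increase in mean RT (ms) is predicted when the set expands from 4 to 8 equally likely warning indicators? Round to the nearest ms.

Only the slope matters, since a is common to both: ΔRT = b·log₂(n₂/n₁).
log₂(8) − log₂(4) = log₂(8/4) = log₂(2) = 1.
ΔRT = 115 × 1.0000 = 115.000 ms.

115 ms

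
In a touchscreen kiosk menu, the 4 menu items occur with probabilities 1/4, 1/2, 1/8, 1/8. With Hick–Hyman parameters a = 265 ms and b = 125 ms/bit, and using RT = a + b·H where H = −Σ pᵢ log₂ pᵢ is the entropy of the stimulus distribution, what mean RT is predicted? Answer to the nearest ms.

484 ms

H = −Σ pᵢ log₂ pᵢ = 0.25·2 + 0.5·1 + 0.125·3 + 0.125·3 = 1.750 bits.
RT = 265 + 125 × 1.750 = 483.75 ms.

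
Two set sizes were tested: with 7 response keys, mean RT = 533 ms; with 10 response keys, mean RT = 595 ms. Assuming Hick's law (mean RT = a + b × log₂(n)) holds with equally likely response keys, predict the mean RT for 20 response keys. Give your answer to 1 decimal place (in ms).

715.5 ms

Solve the two-equation system in a and b:
  b = (595 − 533) / (log₂ 10 − log₂ 7) = 62 / (3.3219 − 2.8074) = 120.488 ms/bit
  a = 533 − 120.488 × 2.8074 = 194.747 ms
Then RT(20) = 194.747 + 120.488 × log₂ 20 = 194.747 + 120.488 × 4.3219 ≈ 715.488 ms.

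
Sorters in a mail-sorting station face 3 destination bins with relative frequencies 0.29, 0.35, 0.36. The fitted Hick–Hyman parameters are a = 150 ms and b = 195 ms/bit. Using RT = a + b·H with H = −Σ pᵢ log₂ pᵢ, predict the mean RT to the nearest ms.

458 ms

H = 0.29·log₂(1/0.29) + 0.35·log₂(1/0.35) + 0.36·log₂(1/0.36) = 1.5786 bits.
RT = 150 + 195 × 1.5786 = 457.83 ms.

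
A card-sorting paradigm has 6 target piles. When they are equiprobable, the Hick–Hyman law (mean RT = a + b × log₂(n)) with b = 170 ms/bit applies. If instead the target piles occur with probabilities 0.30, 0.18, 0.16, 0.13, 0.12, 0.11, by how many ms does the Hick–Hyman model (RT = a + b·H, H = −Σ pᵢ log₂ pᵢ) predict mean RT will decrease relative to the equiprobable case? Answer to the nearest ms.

16 ms

The RT saving is b·ΔH. Equiprobable H₀ = log₂(6) = 2.5850 bits; with the given probabilities H = 2.4894 bits.
b·(H₀ − H) = 170 × (2.5850 − 2.4894) = 16.24 ms.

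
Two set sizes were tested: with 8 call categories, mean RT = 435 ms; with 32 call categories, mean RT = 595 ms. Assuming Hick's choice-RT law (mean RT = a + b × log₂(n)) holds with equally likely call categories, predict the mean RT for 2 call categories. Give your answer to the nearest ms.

Solve the two-equation system in a and b:
  b = (595 − 435) / (log₂ 32 − log₂ 8) = 160 / (5 − 3) = 80 ms/bit
  a = 435 − 80 × 3 = 195 ms
Then RT(2) = 195 + 80 × log₂ 2 = 195 + 80 × 1 ≈ 275.000 ms.

275 ms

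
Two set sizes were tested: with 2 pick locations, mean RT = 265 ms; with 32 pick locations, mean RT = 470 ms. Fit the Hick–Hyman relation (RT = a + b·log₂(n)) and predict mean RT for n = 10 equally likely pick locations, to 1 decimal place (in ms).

384.0 ms

Fit slope and intercept:
  b = (470 − 265) / (log₂ 32 − log₂ 2) = 205 / (5 − 1) = 51.250 ms/bit
  a = 265 − 51.250 × 1 = 213.750 ms
Then RT(10) = 213.750 + 51.250 × log₂ 10 = 213.750 + 51.250 × 3.3219 ≈ 383.999 ms.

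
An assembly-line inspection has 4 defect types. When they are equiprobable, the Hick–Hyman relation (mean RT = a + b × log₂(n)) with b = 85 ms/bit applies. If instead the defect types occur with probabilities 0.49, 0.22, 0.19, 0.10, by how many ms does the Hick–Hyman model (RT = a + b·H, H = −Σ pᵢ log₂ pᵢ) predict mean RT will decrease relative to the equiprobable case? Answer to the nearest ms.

19 ms

Equiprobable entropy H₀ = log₂ 4 = 2.0000 bits.
Skewed entropy H = −Σ pᵢ log₂ pᵢ = 1.7723 bits.
ΔRT = b·(H₀ − H) = 85 × 0.2277 = 19.36 ms.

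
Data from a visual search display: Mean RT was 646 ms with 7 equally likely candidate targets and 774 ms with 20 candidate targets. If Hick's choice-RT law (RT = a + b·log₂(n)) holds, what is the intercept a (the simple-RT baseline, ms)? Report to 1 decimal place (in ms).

Slope: b = (774 − 646) / (log₂ 20 − log₂ 7) = 128/1.5146 = 84.512 ms/bit.
Intercept: a = 646 − 84.512·log₂(7) = 408.744 ms.

408.7 ms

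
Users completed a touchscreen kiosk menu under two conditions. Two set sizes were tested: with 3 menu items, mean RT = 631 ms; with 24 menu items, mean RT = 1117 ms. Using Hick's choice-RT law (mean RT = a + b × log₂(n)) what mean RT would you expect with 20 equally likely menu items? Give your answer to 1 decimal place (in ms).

RT is linear in log₂ n, so two points fix the line:
  b = (1117 − 631) / (log₂ 24 − log₂ 3) = 486 / (4.5850 − 1.5850) = 162.000 ms/bit
  a = 631 − 162.000 × 1.5850 = 374.236 ms
Then RT(20) = 374.236 + 162.000 × log₂ 20 = 374.236 + 162.000 × 4.3219 ≈ 1074.388 ms.

1074.4 ms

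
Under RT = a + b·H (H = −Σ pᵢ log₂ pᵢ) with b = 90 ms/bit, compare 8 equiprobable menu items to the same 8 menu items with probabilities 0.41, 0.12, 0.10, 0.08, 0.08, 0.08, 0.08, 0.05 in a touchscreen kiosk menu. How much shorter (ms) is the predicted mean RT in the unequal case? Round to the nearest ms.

Equiprobable entropy H₀ = log₂ 8 = 3.0000 bits.
Skewed entropy H = −Σ pᵢ log₂ pᵢ = 2.6088 bits.
ΔRT = b·(H₀ − H) = 90 × 0.3912 = 35.21 ms.

35 ms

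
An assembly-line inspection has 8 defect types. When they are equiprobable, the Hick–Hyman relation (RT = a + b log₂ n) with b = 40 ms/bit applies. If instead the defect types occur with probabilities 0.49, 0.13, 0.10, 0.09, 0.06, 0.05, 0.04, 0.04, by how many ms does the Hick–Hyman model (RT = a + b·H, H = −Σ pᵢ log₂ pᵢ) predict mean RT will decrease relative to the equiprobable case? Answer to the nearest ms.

25 ms

Equiprobable entropy H₀ = log₂ 8 = 3.0000 bits.
Skewed entropy H = −Σ pᵢ log₂ pᵢ = 2.3629 bits.
ΔRT = b·(H₀ − H) = 40 × 0.6371 = 25.48 ms.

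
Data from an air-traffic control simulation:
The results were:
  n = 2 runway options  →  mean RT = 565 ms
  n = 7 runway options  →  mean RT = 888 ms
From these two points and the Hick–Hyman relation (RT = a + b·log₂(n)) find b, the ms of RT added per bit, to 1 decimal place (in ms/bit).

Slope: b = (888 − 565) / (log₂ 7 − log₂ 2) = 323/1.8074 = 178.714 ms/bit.

178.7 ms/bit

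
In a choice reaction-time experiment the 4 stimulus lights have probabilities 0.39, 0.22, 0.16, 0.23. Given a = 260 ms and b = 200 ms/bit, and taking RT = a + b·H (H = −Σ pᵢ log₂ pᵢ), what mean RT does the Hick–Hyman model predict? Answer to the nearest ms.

644 ms

Entropy contributions −pᵢ log₂ pᵢ: 0.5298, 0.4806, 0.4230, 0.4877; sum H = 1.9211 bits.
RT = a + bH = 260 + 200·1.9211 = 644.21 ms.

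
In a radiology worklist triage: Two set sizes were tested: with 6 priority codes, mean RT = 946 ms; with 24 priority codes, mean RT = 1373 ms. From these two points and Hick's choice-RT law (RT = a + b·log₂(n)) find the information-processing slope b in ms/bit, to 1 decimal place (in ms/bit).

213.5 ms/bit

The slope on a log₂ axis is (1373 − 946) / (4.5850 − 2.5850) = 213.500 ms/bit.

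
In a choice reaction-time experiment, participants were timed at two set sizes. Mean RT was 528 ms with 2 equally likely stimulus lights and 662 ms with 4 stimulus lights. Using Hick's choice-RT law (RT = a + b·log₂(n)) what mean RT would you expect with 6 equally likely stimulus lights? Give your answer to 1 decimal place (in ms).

With log₂ n on the abscissa the relation is linear; from the two conditions:
  b = (662 − 528) / (log₂ 4 − log₂ 2) = 134 / (2 − 1) = 134.000 ms/bit
  a = 528 − 134.000 × 1 = 394.000 ms
Then RT(6) = 394.000 + 134.000 × log₂ 6 = 394.000 + 134.000 × 2.5850 ≈ 740.385 ms.

740.4 ms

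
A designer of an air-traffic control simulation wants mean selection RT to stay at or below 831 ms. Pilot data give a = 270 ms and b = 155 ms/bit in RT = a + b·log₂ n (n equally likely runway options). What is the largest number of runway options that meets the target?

12

Information budget: (831 − 270)/155 = 3.6194 bits, so n ≤ 2^3.6194 = 12.290 → at most 12.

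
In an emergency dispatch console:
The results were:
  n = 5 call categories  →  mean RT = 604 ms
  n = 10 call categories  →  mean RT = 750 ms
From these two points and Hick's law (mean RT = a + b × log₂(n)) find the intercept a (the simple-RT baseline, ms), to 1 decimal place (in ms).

265.0 ms

b = (RT₂ − RT₁)/(log₂ n₂ − log₂ n₁) = (750 − 604)/(3.3219 − 2.3219) = 146.000 ms/bit.
a = RT₁ − b·log₂ n₁ = 604 − 146.000 × 2.3219 = 264.998 ms.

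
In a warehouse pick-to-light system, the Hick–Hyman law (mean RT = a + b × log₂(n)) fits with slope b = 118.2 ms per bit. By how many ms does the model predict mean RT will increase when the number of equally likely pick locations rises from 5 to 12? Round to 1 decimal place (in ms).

Only the slope matters, since a is common to both: ΔRT = b·log₂(n₂/n₁).
log₂(12) − log₂(5) = 3.5850 − 2.3219 = 1.2630.
ΔRT = 118.2 × 1.2630 = 149.291 ms.

149.3 ms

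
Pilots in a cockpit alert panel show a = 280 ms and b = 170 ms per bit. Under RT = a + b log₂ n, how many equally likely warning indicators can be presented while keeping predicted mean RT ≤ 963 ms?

16

170·log₂ n ≤ 963 − 280 = 683, giving log₂ n ≤ 4.0176 and n ≤ 16.197. The largest whole number is 16.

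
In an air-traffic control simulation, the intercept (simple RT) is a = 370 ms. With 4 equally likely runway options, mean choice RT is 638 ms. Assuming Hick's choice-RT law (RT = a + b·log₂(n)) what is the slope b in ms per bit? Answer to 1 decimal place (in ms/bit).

log₂(4) = 2 bits.
b = (RT − a)/log₂ n = (638 − 370) / 2 = 134.000 ms/bit.

134.0 ms/bit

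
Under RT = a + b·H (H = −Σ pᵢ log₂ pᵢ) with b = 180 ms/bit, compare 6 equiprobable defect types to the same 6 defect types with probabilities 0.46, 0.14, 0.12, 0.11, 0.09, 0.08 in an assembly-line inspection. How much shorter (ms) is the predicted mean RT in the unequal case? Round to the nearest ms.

The RT saving is b·ΔH. Equiprobable H₀ = log₂(6) = 2.5850 bits; with the given probabilities H = 2.2340 bits.
b·(H₀ − H) = 180 × (2.5850 − 2.2340) = 63.18 ms.

63 ms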